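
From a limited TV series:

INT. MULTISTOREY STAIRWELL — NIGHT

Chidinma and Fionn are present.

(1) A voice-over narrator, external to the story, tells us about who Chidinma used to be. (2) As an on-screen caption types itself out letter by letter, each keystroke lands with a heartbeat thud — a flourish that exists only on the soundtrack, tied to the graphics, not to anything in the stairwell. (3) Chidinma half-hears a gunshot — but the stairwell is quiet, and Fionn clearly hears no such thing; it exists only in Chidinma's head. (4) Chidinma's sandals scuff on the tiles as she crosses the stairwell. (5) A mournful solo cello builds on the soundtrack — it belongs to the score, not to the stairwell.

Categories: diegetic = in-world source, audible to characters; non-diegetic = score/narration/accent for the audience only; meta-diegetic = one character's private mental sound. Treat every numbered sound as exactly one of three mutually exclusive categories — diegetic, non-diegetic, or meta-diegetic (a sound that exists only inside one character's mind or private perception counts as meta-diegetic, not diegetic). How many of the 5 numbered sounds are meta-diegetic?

Sound (1): commentary laid over the scene from outside the fiction, so non-diegetic.
(2) is non-diegetic: the caption isn't part of the story world, so neither is the sound tied to it.
Sound (3): Chidinma alone 'hears' it — an imagined sound, not present in the space, so meta-diegetic.
(4) is diegetic: Chidinma's footsteps are produced in the story world.
(5) is non-diegetic: nothing in the stairwell produces it and the characters don't hear it — pure soundtrack.
Meta-diegetic: (3) — that's 1.

1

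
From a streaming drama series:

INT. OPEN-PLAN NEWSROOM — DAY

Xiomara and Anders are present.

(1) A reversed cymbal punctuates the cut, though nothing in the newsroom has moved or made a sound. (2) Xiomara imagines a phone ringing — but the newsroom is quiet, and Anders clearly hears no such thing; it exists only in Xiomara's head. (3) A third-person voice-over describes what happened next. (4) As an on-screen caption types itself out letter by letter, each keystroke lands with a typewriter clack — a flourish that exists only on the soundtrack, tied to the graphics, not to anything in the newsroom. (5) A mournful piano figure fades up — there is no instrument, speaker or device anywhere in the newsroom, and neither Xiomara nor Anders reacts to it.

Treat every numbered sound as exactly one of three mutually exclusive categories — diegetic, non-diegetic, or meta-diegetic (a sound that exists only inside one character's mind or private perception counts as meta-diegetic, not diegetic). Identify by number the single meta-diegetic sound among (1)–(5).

Sound (1): it's a sound-design accent with no in-world source; no one in the scene can hear it, so non-diegetic.
Sound (2): Xiomara alone 'hears' it — an imagined sound, not present in the space, so meta-diegetic.
(3) the narrator exists outside the story world, addressing only the audience → non-diegetic.
(4) it accompanies on-screen graphics, not anything inside the story world → non-diegetic.
Sound (5): nothing in the newsroom produces it and the characters don't hear it — pure soundtrack, so non-diegetic.
Only (2) is meta-diegetic.

2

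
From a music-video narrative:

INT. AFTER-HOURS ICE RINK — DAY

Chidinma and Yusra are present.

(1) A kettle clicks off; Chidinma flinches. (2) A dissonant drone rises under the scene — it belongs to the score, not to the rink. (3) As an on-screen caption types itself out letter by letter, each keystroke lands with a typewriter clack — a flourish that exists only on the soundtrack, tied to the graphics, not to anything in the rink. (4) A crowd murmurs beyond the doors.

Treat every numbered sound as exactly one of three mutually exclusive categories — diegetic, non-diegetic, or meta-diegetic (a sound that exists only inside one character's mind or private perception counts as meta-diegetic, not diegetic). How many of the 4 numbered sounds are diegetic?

(1) a kettle is a real object/event in the scene's world → diegetic.
Sound (2): score with no on-screen or off-screen source; it exists for the audience alone, so non-diegetic.
Sound (3): the caption isn't part of the story world, so neither is the sound tied to it, so non-diegetic.
(4) a crowd is part of the location's real environment → diegetic.
Diegetic: (1), (4) — that's 2.

2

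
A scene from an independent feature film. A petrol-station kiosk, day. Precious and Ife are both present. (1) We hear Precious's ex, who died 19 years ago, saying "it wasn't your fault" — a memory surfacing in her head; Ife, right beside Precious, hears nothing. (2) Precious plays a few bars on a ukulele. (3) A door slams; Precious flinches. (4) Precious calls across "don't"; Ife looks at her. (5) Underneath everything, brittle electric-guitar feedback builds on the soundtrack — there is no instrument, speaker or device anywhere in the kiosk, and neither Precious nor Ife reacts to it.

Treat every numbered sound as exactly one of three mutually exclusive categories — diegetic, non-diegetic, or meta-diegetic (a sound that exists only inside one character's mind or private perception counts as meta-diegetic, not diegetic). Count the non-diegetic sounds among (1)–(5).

(1) is meta-diegetic: the voice is a memory playing only inside Precious's mind; Ife can't hear it.
(2) a character is playing a ukulele on screen → diegetic.
Sound (3): a door is a real object/event in the scene's world, so diegetic.
(4) is diegetic: Precious is a character speaking aloud in the scene.
(5) is non-diegetic: nothing in the kiosk produces it and the characters don't hear it — pure soundtrack.
Non-diegetic: (5) — that's 1.

1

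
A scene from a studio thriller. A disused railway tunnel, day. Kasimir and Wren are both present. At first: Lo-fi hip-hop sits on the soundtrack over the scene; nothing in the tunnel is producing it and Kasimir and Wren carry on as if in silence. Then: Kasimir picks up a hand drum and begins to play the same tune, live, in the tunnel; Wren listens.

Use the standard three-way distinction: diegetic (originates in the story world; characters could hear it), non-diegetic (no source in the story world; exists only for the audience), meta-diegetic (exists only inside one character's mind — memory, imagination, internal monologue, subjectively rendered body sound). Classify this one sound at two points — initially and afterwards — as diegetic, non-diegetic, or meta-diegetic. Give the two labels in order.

non-diegetic, diegetic

Initially: no in-world source exists and no character can hear it — underscore → non-diegetic.
Afterwards: a hand drum is now a real source in the story world and the characters hear it → diegetic.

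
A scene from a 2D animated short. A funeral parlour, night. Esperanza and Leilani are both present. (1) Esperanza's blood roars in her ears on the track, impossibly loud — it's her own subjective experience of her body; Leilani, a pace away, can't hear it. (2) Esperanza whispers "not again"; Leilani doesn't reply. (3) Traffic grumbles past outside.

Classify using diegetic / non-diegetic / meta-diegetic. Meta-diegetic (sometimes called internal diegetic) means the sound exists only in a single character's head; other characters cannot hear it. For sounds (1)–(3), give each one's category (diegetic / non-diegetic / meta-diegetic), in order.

(1) is meta-diegetic: it's Esperanza's internal bodily sensation rendered as sound; only Esperanza 'hears' it.
(2) is diegetic: on-screen dialogue — Esperanza speaks and Leilani is there to hear.
Sound (3): ambient/room sound belonging to the story's physical space, so diegetic.

meta-diegetic, diegetic, diegetic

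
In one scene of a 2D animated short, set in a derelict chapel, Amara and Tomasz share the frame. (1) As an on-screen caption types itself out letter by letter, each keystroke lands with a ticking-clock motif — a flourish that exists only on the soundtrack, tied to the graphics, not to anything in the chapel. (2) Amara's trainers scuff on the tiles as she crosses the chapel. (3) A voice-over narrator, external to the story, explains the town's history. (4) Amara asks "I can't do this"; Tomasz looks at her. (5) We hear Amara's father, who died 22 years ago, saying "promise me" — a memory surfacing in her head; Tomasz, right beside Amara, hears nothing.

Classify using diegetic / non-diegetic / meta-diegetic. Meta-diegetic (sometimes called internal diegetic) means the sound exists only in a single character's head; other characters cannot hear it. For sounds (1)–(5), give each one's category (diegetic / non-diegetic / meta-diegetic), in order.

(1) is non-diegetic: sound married to a title/caption — outside the diegesis by definition.
Sound (2): it's the physical sound of Amara moving in the space, so diegetic.
(3) external voice-over — not a character, not heard by anyone in the scene → non-diegetic.
(4) on-screen dialogue — Amara speaks and Tomasz is there to hear → diegetic.
(5) the voice is a memory playing only inside Amara's mind; Tomasz can't hear it → meta-diegetic.

non-diegetic, diegetic, non-diegetic, diegetic, meta-diegetic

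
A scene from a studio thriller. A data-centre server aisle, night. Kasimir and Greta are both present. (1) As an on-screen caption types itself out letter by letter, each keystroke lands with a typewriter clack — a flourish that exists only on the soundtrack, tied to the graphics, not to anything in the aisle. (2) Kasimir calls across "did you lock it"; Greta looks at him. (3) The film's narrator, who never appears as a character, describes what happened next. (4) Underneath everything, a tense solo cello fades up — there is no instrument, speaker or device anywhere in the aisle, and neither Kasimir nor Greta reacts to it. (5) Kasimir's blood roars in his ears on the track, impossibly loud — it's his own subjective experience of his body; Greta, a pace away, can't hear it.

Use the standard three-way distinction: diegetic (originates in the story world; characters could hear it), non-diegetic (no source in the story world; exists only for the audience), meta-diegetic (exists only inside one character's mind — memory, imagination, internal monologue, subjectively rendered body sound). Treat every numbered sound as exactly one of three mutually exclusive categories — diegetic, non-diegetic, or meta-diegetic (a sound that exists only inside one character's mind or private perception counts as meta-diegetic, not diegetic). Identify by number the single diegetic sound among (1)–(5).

(1) sound married to a title/caption — outside the diegesis by definition → non-diegetic.
Sound (2): on-screen dialogue — Kasimir speaks and Greta is there to hear, so diegetic.
(3) is non-diegetic: external voice-over — not a character, not heard by anyone in the scene.
(4) is non-diegetic: nothing in the aisle produces it and the characters don't hear it — pure soundtrack.
Sound (5): a subjective body sound — Kasimir's private perception, inaudible to Greta, so meta-diegetic.
Only (2) is diegetic.

2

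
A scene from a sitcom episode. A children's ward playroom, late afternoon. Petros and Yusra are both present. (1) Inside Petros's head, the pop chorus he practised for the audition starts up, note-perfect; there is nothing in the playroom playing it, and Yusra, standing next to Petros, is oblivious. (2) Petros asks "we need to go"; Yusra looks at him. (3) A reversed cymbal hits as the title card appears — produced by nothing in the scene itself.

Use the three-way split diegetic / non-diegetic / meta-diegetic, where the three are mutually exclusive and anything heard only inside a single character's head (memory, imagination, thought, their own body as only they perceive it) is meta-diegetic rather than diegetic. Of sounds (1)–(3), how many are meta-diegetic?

1

(1) is meta-diegetic: the music is a memory playing inside Petros's mind alone; no real-world source, Yusra can't hear it.
(2) spoken by a character present in the story world → diegetic.
(3) nothing in the scene produces it; it's an accent added for the audience → non-diegetic.
So 1 of the 3 is meta-diegetic: (1).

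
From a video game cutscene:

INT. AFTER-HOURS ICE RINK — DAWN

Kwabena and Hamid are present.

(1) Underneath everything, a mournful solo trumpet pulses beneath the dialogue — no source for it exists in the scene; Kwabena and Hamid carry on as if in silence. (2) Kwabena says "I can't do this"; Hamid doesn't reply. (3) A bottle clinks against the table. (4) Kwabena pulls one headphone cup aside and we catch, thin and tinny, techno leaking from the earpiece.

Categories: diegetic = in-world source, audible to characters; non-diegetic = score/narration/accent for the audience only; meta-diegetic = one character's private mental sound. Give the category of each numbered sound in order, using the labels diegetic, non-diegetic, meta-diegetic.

non-diegetic, diegetic, diegetic, diegetic

(1) is non-diegetic: nothing in the rink produces it and the characters don't hear it — pure soundtrack.
(2) on-screen dialogue — Kwabena speaks and Hamid is there to hear → diegetic.
Sound (3): the sound comes from a bottle physically present in the location, so diegetic.
Sound (4): the headphones are an on-screen source, so diegetic.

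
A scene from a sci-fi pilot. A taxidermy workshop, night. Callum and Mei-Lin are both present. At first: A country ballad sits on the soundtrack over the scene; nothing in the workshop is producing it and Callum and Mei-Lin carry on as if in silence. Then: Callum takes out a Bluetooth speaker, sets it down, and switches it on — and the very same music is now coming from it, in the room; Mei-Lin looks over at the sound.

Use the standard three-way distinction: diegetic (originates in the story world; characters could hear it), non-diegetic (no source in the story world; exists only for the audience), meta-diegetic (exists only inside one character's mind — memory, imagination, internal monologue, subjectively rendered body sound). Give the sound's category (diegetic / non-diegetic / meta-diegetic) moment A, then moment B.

non-diegetic, diegetic

Moment A: no in-world source exists and no character can hear it — underscore → non-diegetic.
Moment B: a Bluetooth speaker is now a real source in the story world and the characters hear it → diegetic.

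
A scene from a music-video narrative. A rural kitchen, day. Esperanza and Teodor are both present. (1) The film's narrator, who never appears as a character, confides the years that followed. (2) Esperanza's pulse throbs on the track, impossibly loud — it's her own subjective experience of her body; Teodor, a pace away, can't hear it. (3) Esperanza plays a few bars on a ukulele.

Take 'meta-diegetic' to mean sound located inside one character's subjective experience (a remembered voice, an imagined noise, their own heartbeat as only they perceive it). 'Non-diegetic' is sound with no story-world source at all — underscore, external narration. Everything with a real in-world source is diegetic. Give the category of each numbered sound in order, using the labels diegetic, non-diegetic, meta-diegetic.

(1) is non-diegetic: the narrator exists outside the story world, addressing only the audience.
(2) a subjective body sound — Esperanza's private perception, inaudible to Teodor → meta-diegetic.
(3) Esperanza is producing the music live, in the story world → diegetic.

non-diegetic, meta-diegetic, diegetic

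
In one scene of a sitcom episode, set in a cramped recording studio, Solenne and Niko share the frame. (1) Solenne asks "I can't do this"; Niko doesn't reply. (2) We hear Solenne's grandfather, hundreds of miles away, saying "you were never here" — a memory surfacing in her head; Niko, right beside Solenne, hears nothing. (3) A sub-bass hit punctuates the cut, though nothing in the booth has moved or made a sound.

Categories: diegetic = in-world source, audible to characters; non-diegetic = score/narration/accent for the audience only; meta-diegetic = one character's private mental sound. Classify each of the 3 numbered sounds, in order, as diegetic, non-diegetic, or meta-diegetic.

diegetic, meta-diegetic, non-diegetic

Sound (1): spoken by a character present in the story world, so diegetic.
Sound (2): it's Solenne's recollection rendered as sound; the other character can't hear it, so meta-diegetic.
Sound (3): an editorial stinger — it belongs to the cut, not the story world, so non-diegetic.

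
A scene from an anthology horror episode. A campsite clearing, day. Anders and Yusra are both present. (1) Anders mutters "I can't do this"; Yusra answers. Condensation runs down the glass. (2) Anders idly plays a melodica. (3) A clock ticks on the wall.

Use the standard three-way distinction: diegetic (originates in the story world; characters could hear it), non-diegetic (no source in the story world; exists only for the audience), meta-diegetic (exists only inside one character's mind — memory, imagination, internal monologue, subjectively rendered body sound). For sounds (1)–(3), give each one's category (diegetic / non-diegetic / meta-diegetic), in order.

diegetic, diegetic, diegetic

(1) is diegetic: spoken by a character present in the story world.
(2) Anders is producing the music live, in the story world → diegetic.
Sound (3): the sound comes from a clock physically present in the location, so diegetic.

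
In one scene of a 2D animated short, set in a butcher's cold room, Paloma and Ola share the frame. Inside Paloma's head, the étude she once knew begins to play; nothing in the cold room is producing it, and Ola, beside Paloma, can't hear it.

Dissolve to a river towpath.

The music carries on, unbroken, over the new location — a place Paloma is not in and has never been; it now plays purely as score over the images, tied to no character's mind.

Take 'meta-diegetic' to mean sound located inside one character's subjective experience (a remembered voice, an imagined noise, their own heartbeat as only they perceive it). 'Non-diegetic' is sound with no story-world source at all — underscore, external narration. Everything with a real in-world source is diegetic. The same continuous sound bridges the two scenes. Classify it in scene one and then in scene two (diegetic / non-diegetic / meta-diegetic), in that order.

meta-diegetic, non-diegetic

Scene one: the music exists only inside Paloma's mind; Ola can't hear it → meta-diegetic.
Scene two: it's detached from Paloma entirely and plays over unrelated images with no in-world source — conventional underscore → non-diegetic.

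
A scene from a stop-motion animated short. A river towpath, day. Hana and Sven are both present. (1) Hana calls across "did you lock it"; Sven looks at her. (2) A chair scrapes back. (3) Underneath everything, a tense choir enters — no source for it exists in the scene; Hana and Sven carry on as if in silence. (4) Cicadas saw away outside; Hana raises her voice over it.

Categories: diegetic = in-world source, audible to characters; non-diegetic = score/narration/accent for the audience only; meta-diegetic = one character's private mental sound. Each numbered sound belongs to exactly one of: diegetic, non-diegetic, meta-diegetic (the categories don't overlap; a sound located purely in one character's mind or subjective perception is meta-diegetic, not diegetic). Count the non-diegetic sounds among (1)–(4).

(1) spoken by a character present in the story world → diegetic.
(2) an in-world source (a chair); characters could hear it → diegetic.
Sound (3): score with no on-screen or off-screen source; it exists for the audience alone, so non-diegetic.
(4) cicadas is part of the location's real environment → diegetic.
So 1 of the 4 is non-diegetic: (3).

1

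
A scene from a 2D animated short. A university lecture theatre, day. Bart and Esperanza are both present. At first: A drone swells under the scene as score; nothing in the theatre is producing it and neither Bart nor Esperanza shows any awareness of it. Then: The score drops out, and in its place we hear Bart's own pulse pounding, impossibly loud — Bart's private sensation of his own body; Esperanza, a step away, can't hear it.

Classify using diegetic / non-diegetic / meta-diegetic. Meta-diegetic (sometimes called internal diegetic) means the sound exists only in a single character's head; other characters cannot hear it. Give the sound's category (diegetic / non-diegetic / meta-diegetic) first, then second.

non-diegetic, meta-diegetic

First: underscore with no in-world source, inaudible to the characters → non-diegetic.
Second: the body sound is Bart's subjective perception alone — Esperanza can't hear it → meta-diegetic.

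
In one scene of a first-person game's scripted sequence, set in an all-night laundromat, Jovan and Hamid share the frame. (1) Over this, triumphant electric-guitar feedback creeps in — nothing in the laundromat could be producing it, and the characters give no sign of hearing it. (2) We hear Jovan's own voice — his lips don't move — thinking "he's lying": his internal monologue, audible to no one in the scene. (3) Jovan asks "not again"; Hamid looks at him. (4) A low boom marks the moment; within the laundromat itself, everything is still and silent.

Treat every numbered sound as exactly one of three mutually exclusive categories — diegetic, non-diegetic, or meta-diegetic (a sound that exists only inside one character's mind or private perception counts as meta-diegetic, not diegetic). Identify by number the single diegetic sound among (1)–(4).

Sound (1): score with no on-screen or off-screen source; it exists for the audience alone, so non-diegetic.
(2) is meta-diegetic: it's Jovan's unspoken thought, heard only by the audience via his subjectivity.
Sound (3): on-screen dialogue — Jovan speaks and Hamid is there to hear, so diegetic.
(4) nothing in the scene produces it; it's an accent added for the audience → non-diegetic.
Only (3) is diegetic.

3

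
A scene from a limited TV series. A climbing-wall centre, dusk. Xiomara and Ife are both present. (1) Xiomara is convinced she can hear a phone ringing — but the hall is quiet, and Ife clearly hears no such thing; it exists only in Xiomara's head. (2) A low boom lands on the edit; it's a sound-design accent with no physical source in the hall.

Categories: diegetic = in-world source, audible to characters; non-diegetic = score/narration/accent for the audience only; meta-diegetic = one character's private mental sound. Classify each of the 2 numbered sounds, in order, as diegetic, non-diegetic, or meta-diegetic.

meta-diegetic, non-diegetic

(1) Xiomara alone 'hears' it — an imagined sound, not present in the space → meta-diegetic.
(2) is non-diegetic: nothing in the scene produces it; it's an accent added for the audience.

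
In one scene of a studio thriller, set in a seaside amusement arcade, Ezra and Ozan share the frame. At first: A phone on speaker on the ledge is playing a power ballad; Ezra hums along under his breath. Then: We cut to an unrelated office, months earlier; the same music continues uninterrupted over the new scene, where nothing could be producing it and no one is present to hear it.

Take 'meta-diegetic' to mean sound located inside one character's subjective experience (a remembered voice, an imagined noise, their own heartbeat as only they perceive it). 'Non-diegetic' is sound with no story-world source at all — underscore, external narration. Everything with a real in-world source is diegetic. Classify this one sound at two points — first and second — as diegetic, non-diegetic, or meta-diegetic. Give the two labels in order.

diegetic, non-diegetic

First: a phone on speaker is a real in-scene source and Ezra reacts to it → diegetic.
Second: there is no longer any in-world source and no one can hear it — it has become underscore → non-diegetic.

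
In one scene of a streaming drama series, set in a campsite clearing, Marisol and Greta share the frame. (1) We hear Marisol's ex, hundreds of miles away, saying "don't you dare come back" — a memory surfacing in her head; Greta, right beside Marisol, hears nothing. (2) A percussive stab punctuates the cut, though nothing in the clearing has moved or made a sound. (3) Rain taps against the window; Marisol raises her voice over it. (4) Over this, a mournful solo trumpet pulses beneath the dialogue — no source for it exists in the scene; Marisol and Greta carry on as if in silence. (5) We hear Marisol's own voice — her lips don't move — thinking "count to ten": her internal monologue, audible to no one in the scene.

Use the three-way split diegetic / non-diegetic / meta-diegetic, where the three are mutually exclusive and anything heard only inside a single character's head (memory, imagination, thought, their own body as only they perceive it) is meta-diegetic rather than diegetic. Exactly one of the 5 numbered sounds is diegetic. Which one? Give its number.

3

(1) a remembered line, private to Marisol — not present in the room, not audible to Greta → meta-diegetic.
(2) is non-diegetic: it's a sound-design accent with no in-world source; no one in the scene can hear it.
(3) is diegetic: ambient/room sound belonging to the story's physical space.
Sound (4): it has no source in the story world and no character can hear it — it's underscore, so non-diegetic.
Sound (5): internal monologue — inside Marisol's mind, not spoken into the scene, so meta-diegetic.
Only (3) is diegetic.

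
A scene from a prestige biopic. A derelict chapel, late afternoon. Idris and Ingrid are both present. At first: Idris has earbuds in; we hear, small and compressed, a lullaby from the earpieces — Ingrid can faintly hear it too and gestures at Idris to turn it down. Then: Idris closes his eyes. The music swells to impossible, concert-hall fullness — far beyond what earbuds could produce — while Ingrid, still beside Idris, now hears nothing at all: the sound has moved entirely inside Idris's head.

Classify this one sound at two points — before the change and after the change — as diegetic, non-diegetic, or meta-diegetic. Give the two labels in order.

Before the change: the earbuds are a physical source both characters can hear → diegetic.
After the change: the music now exists only as Idris's subjective experience; Ingrid can no longer hear it → meta-diegetic.

diegetic, meta-diegetic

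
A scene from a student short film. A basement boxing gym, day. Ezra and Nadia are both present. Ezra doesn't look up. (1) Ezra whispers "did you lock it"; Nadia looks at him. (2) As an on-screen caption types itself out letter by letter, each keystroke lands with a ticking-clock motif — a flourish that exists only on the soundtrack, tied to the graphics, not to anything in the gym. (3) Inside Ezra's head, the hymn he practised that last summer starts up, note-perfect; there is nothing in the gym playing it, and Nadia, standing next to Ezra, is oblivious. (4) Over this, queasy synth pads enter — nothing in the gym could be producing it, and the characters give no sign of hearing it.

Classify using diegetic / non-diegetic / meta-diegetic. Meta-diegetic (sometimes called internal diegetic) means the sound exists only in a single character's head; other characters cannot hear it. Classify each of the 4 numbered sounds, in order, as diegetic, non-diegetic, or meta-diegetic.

(1) Ezra is a character speaking aloud in the scene → diegetic.
(2) the caption isn't part of the story world, so neither is the sound tied to it → non-diegetic.
Sound (3): it lives in Ezra's subjectivity, not in the gym, so meta-diegetic.
Sound (4): score with no on-screen or off-screen source; it exists for the audience alone, so non-diegetic.

diegetic, non-diegetic, meta-diegetic, non-diegetic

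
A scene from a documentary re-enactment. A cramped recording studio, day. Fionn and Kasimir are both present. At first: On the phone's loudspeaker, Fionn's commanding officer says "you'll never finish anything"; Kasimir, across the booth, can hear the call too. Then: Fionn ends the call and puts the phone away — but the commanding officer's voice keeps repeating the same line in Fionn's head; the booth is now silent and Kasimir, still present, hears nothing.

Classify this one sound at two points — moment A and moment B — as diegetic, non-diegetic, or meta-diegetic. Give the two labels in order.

Moment A: the loudspeaker is an in-world source; both Fionn and Kasimir hear the call → diegetic.
Moment B: with the phone off, the voice continues only as Fionn's private mental replay — Kasimir can't hear it → meta-diegetic.

diegetic, meta-diegetic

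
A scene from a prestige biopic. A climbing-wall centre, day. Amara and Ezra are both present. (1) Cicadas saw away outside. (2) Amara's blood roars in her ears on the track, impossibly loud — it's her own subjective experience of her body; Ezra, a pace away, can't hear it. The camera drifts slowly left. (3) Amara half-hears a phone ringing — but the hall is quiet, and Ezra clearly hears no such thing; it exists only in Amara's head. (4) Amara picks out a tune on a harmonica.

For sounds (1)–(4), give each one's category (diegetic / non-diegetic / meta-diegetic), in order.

(1) is diegetic: it's the actual ambient sound of the location.
(2) is meta-diegetic: it's Amara's internal bodily sensation rendered as sound; only Amara 'hears' it.
(3) the sound is imagined by Amara; nothing in the story world is producing it and Ezra can't hear it → meta-diegetic.
Sound (4): a character is playing a harmonica on screen, so diegetic.

diegetic, meta-diegetic, meta-diegetic, diegetic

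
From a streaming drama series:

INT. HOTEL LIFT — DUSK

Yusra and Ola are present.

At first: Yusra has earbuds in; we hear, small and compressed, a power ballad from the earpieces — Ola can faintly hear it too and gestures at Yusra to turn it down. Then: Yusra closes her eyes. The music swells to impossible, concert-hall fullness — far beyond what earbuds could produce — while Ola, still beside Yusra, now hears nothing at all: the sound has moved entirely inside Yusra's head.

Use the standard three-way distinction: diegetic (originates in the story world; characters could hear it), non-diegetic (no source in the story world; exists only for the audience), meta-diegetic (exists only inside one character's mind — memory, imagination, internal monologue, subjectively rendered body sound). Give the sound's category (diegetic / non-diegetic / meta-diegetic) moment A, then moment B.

Moment A: the earbuds are a physical source both characters can hear → diegetic.
Moment B: the music now exists only as Yusra's subjective experience; Ola can no longer hear it → meta-diegetic.

diegetic, meta-diegetic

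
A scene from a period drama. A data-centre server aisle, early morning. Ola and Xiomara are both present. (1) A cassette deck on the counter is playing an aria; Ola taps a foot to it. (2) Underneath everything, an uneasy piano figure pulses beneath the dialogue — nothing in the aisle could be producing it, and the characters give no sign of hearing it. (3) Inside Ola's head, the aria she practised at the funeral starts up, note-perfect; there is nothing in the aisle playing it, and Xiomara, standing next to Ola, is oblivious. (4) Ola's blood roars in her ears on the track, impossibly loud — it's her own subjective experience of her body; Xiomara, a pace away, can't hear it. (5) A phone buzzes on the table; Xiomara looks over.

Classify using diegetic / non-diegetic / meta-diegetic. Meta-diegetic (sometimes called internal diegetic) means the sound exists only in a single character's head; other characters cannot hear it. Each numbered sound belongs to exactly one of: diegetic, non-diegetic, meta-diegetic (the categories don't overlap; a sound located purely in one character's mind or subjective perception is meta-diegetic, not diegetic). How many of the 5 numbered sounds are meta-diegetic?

(1) is diegetic: a cassette deck is a physical source in the scene and Ola reacts to it.
(2) is non-diegetic: nothing in the aisle produces it and the characters don't hear it — pure soundtrack.
(3) it lives in Ola's subjectivity, not in the aisle → meta-diegetic.
(4) is meta-diegetic: it's Ola's internal bodily sensation rendered as sound; only Ola 'hears' it.
(5) is diegetic: a phone is a real object/event in the scene's world.
Meta-diegetic: (3), (4) — that's 2.

2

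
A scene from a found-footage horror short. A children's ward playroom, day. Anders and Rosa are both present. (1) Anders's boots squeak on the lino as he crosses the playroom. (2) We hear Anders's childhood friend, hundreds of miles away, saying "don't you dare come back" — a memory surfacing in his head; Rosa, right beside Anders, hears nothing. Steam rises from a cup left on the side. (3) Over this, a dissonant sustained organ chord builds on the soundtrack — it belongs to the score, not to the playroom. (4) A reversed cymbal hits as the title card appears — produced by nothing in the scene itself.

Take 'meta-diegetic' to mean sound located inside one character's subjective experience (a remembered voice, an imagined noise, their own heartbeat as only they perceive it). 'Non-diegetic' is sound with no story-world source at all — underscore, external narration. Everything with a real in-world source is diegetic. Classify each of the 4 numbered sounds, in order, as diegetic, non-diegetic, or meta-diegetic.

(1) Anders's footsteps are produced in the story world → diegetic.
(2) is meta-diegetic: it's Anders's recollection rendered as sound; the other character can't hear it.
(3) score with no on-screen or off-screen source; it exists for the audience alone → non-diegetic.
(4) an editorial stinger — it belongs to the cut, not the story world → non-diegetic.

diegetic, meta-diegetic, non-diegetic, non-diegetic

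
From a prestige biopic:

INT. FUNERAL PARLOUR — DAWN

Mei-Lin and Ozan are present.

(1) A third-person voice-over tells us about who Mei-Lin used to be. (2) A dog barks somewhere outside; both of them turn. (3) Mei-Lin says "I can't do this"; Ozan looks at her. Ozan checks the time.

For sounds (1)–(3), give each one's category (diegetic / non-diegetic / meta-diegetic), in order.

Sound (1): external voice-over — not a character, not heard by anyone in the scene, so non-diegetic.
Sound (2): the sound comes from a dog physically present in the location, so diegetic.
(3) is diegetic: on-screen dialogue — Mei-Lin speaks and Ozan is there to hear.

non-diegetic, diegetic, diegetic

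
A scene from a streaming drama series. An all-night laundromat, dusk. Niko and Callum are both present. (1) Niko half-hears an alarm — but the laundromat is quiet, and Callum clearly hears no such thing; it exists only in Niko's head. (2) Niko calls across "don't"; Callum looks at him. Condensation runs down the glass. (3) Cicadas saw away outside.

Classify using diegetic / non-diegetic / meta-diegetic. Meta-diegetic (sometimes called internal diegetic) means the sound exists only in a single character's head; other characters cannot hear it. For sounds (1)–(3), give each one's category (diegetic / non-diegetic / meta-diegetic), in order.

Sound (1): the sound is imagined by Niko; nothing in the story world is producing it and Callum can't hear it, so meta-diegetic.
Sound (2): spoken by a character present in the story world, so diegetic.
Sound (3): ambient/room sound belonging to the story's physical space, so diegetic.

meta-diegetic, diegetic, diegetic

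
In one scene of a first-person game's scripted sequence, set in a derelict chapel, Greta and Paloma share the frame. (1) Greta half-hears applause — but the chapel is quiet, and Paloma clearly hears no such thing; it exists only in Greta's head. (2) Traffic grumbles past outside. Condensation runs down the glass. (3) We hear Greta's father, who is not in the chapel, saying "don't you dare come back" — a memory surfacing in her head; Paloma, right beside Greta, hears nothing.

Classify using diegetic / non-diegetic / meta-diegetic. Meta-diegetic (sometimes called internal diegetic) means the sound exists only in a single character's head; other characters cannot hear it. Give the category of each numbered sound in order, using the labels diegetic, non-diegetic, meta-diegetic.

(1) Greta alone 'hears' it — an imagined sound, not present in the space → meta-diegetic.
Sound (2): traffic is part of the location's real environment, so diegetic.
(3) a remembered line, private to Greta — not present in the room, not audible to Paloma → meta-diegetic.

meta-diegetic, diegetic, meta-diegetic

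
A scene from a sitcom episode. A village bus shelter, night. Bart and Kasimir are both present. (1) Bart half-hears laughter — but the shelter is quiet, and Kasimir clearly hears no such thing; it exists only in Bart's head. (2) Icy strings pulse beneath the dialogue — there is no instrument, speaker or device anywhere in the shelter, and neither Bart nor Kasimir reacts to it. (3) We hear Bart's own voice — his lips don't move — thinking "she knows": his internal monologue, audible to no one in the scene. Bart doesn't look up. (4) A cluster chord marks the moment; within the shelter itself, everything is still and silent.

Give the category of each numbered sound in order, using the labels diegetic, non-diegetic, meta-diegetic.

meta-diegetic, non-diegetic, meta-diegetic, non-diegetic

(1) the sound is imagined by Bart; nothing in the story world is producing it and Kasimir can't hear it → meta-diegetic.
(2) it has no source in the story world and no character can hear it — it's underscore → non-diegetic.
(3) internal monologue — inside Bart's mind, not spoken into the scene → meta-diegetic.
(4) is non-diegetic: an editorial stinger — it belongs to the cut, not the story world.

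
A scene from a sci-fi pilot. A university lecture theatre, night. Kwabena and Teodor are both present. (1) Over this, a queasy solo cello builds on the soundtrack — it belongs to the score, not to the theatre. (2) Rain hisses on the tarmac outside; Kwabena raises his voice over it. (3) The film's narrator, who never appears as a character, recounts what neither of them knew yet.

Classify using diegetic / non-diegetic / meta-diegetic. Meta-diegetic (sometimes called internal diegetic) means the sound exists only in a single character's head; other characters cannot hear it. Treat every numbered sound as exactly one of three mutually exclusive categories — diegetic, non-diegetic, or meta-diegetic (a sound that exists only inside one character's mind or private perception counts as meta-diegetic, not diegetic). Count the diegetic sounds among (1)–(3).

(1) is non-diegetic: it has no source in the story world and no character can hear it — it's underscore.
Sound (2): ambient/room sound belonging to the story's physical space, so diegetic.
(3) is non-diegetic: commentary laid over the scene from outside the fiction.
So 1 of the 3 is diegetic: (2).

1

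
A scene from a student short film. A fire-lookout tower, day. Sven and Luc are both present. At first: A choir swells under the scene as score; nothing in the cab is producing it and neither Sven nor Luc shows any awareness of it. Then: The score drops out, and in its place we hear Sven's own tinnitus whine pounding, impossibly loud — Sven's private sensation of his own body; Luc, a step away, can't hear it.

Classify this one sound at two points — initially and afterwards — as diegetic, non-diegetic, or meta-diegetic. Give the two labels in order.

non-diegetic, meta-diegetic

Initially: underscore with no in-world source, inaudible to the characters → non-diegetic.
Afterwards: the body sound is Sven's subjective perception alone — Luc can't hear it → meta-diegetic.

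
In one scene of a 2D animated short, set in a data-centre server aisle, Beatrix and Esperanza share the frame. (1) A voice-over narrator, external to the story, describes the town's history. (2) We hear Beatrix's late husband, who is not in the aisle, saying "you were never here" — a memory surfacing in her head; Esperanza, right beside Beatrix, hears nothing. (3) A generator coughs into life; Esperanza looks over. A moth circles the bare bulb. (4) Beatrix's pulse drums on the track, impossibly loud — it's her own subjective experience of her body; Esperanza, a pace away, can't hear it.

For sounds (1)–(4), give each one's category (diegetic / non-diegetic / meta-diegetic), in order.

non-diegetic, meta-diegetic, diegetic, meta-diegetic

(1) is non-diegetic: the narrator exists outside the story world, addressing only the audience.
(2) the voice is a memory playing only inside Beatrix's mind; Esperanza can't hear it → meta-diegetic.
Sound (3): a generator is a real object/event in the scene's world, so diegetic.
Sound (4): it's Beatrix's internal bodily sensation rendered as sound; only Beatrix 'hears' it, so meta-diegetic.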